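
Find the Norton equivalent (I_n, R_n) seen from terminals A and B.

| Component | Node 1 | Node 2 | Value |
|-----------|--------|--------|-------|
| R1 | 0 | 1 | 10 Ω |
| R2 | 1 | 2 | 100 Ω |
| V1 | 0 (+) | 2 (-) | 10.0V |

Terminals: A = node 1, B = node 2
Find the Thévenin equivalent first; then I_n = V_th/R_th and R_n = R_th.
Step 1 — V_th is the open-circuit voltage V_A - V_B (nothing connected across the terminals).
Nodal analysis, taking node 2 as the 0 V reference.
Source V1 fixes V_0 = 10 V.
KCL at each unknown node (sum of currents leaving = 0; resistances in Ω):
  Node 1: (V_1 - 10)/10 + (V_1 - 0)/100 = 0
Collecting terms: 0.11 × V_1 = 1  =>  V_1 = 9.091 V
V_th = V_1 - V_2 = 9.091 - 0 = 9.091 V
Step 2 — R_th: zero the source — replace V1 by a short circuit (node 2 merges into node 0) — and find the resistance seen between A (node 1) and B (node 0).
Reduce the network between node 1 (A) and node 0 (B) by series/parallel combination:
  Rp1 = R1 ‖ R2 (parallel, both between nodes 0 and 1) = 1/(1/10 + 1/100) = 9.091 Ω
R_th = 9.091 Ω
I_n = V_th/R_th = 9.091/9.091 = 1 A, and R_n = R_th = 9.091 Ω

Final answer: I_n = 1 A, R_n = 9.091 Ω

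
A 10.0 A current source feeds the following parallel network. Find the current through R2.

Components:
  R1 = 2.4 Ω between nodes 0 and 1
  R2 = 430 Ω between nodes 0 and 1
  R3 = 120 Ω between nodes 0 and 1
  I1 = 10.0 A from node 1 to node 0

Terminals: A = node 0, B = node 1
All resistors sit directly between nodes 0 and 1, so they are in parallel and share one voltage V; the full source current 10 A splits among them.
1/R_par = 1/2.4 + 1/430 + 1/120 = 0.4273 S  =>  R_par = 2.34 Ω
V = I × R_par = 10 × 2.34 = 23.4 V
I_R2 = V/R2 = 23.4/430 = 0.05442 A

Final answer: 0.05442 A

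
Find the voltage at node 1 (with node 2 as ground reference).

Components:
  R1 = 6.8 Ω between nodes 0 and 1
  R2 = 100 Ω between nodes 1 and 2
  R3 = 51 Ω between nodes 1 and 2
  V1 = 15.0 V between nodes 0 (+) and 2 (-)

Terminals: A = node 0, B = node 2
Nodal analysis, taking node 2 as the 0 V reference.
Source V1 fixes V_0 = 15 V.
KCL at each unknown node (sum of currents leaving = 0; resistances in Ω):
  Node 1: (V_1 - 15)/6.8 + (V_1 - 0)/100 + (V_1 - 0)/51 = 0
Collecting terms: 0.1767 × V_1 = 2.206  =>  V_1 = 12.49 V
The requested potential is V_1 = 12.49 V.

Final answer: V_1 = 12.49 V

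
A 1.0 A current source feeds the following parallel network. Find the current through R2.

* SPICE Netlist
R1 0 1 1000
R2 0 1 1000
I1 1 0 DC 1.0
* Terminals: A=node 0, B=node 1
All resistors sit directly between nodes 0 and 1, so they are in parallel and share one voltage V; the full source current 1 A splits among them.
1/R_par = 1/1000 + 1/1000 = 0.002 S  =>  R_par = 500 Ω
V = I × R_par = 1 × 500 = 500 V
I_R2 = V/R2 = 500/1000 = 0.5 A

Final answer: 0.5 A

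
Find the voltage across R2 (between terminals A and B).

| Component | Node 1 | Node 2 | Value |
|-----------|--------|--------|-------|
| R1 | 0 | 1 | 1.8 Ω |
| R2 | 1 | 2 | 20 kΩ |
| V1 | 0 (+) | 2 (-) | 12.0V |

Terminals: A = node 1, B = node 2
R1 and R2 are in series across V1 (node 0 → node 1 → node 2), and the output A–B is taken across R2, so this is a voltage divider.
Series current: I = V1/(R1 + R2) = 12/(1.8 + 20000) = 12/20000 = 0.0005999 A
V_R2 = I × R2 = V1 × R2/(R1 + R2) = 12 × 20000/20000 = 12 V

Final answer: 12 V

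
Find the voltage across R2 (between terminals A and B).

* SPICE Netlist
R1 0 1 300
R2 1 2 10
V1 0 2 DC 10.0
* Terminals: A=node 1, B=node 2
R1 and R2 are in series across V1 (node 0 → node 1 → node 2), and the output A–B is taken across R2, so this is a voltage divider.
Series current: I = V1/(R1 + R2) = 10/(300 + 10) = 10/310 = 0.03226 A
V_R2 = I × R2 = V1 × R2/(R1 + R2) = 10 × 10/310 = 0.3226 V

Final answer: 0.3226 V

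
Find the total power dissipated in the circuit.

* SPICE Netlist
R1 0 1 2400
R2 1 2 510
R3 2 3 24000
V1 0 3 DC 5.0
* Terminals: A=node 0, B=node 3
Nodal analysis, taking node 3 as the 0 V reference.
Source V1 fixes V_0 = 5 V.
KCL at each unknown node (sum of currents leaving = 0; resistances in Ω):
  Node 1: (V_1 - 5)/2400 + (V_1 - V_2)/510 = 0
  Node 2: (V_2 - V_1)/510 + (V_2 - 0)/24000 = 0
Collecting terms (coefficients in siemens):
  0.002377·V_1 - 0.001961·V_2 = 0.002083
  0.002002·V_2 - 0.001961·V_1 = 0
Determinant D = (0.002377)(0.002002) - (-0.001961)(-0.001961) = 0.0000009161
V_1 = [(0.002083)(0.002002) - (-0.001961)(0)]/D = 4.554 V
V_2 = [(0.002377)(0) - (0.002083)(-0.001961)]/D = 4.459 V
Power in each resistor, P = (ΔV)²/R:
  P_R1 = (5 - 4.554)²/2400 = 0.00008286 W
  P_R2 = (4.554 - 4.459)²/510 = 0.00001761 W
  P_R3 = (4.459 - 0)²/24000 = 0.0008286 W
P_total = P_R1 + P_R2 + P_R3 = 0.000929 W

Final answer: 0.000929 W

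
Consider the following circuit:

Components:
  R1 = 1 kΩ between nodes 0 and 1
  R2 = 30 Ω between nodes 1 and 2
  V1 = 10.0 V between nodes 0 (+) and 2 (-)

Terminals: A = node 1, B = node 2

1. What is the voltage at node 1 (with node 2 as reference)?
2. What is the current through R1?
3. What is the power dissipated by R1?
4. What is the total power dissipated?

Nodal analysis, taking node 2 as the 0 V reference.
Source V1 fixes V_0 = 10 V.
KCL at each unknown node (sum of currents leaving = 0; resistances in Ω):
  Node 1: (V_1 - 10)/1000 + (V_1 - 0)/30 = 0
Collecting terms: 0.03433 × V_1 = 0.01  =>  V_1 = 0.2913 V
Part 1:
  Read off the nodal solution: V_1 = 0.2913 V
Part 2:
  I_R1 = (V_0 - V_1)/R1 = (10 - 0.2913)/1000 = 0.009709 A
  Magnitude: I_R1 = 0.009709 A
Part 3:
  I_R1 = (V_0 - V_1)/R1 = (10 - 0.2913)/1000 = 0.009709 A
  P_R1 = I_R1² × R1 = (0.009709)² × 1000 = 0.09426 W
Part 4:
  Power in each resistor, P = (ΔV)²/R:
    P_R1 = (10 - 0.2913)²/1000 = 0.09426 W
    P_R2 = (0.2913 - 0)²/30 = 0.002828 W
  P_total = P_R1 + P_R2 = 0.09709 W

Final answers:
1. V_1 = 0.2913 V
2. I_R1 = 0.009709 A
3. P_R1 = 0.09426 W
4. P_total = 0.09709 W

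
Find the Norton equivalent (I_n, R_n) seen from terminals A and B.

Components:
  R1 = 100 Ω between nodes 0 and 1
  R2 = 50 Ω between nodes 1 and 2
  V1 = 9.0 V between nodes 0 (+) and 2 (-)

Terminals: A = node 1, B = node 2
Find the Thévenin equivalent first; then I_n = V_th/R_th and R_n = R_th.
Step 1 — V_th is the open-circuit voltage V_A - V_B (nothing connected across the terminals).
Nodal analysis, taking node 2 as the 0 V reference.
Source V1 fixes V_0 = 9 V.
KCL at each unknown node (sum of currents leaving = 0; resistances in Ω):
  Node 1: (V_1 - 9)/100 + (V_1 - 0)/50 = 0
Collecting terms: 0.03 × V_1 = 0.09  =>  V_1 = 3 V
V_th = V_1 - V_2 = 3 - 0 = 3 V
Step 2 — R_th: zero the source — replace V1 by a short circuit (node 2 merges into node 0) — and find the resistance seen between A (node 1) and B (node 0).
Reduce the network between node 1 (A) and node 0 (B) by series/parallel combination:
  Rp1 = R1 ‖ R2 (parallel, both between nodes 0 and 1) = 1/(1/100 + 1/50) = 33.33 Ω
R_th = 33.33 Ω
I_n = V_th/R_th = 3/33.33 = 0.09 A, and R_n = R_th = 33.33 Ω

Final answer: I_n = 0.09 A, R_n = 33.33 Ω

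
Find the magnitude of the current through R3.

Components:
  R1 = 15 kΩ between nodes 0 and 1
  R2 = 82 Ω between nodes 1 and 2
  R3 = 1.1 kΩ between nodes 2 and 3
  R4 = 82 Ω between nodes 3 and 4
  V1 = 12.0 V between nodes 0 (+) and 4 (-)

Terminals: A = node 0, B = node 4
Nodal analysis, taking node 4 as the 0 V reference.
Source V1 fixes V_0 = 12 V.
KCL at each unknown node (sum of currents leaving = 0; resistances in Ω):
  Node 1: (V_1 - 12)/15000 + (V_1 - V_2)/82 = 0
  Node 2: (V_2 - V_1)/82 + (V_2 - V_3)/1100 = 0
  Node 3: (V_3 - V_2)/1100 + (V_3 - 0)/82 = 0
Collecting terms (coefficients in siemens):
  0.01226·V_1 - 0.0122·V_2 = 0.0008
  0.0131·V_2 - 0.0122·V_1 - 0.0009091·V_3 = 0
  0.0131·V_3 - 0.0009091·V_2 = 0
Solving these 3 simultaneous equations (Gaussian elimination) gives:
  V_1 = 0.9326 V, V_2 = 0.8721 V, V_3 = 0.0605 V
I_R3 = (V_2 - V_3)/R3 = (0.8721 - 0.0605)/1100 = 0.0007378 A
|I_R3| = 0.0007378 A

Final answer: |I_R3| = 0.0007378 A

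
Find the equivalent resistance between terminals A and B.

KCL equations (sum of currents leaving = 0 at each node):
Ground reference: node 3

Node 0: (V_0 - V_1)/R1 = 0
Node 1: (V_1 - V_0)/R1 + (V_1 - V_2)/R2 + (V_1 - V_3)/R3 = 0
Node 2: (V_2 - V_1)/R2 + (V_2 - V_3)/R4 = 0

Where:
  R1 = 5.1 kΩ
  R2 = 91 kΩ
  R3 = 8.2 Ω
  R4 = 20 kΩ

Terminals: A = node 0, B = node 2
Reduce the network between node 0 (A) and node 2 (B) by series/parallel combination:
  Rs1 = R3 + R4 (series, joined only at node 3) = 8.2 + 20000 = 20010 Ω
  Rp1 = R2 ‖ Rs1 (parallel, both between nodes 1 and 2) = 1/(1/91000 + 1/20010) = 16400 Ω
  Rs2 = R1 + Rp1 (series, joined only at node 1) = 5100 + 16400 = 21500 Ω
R_eq = 21.5 kΩ

Final answer: 21.5 kΩ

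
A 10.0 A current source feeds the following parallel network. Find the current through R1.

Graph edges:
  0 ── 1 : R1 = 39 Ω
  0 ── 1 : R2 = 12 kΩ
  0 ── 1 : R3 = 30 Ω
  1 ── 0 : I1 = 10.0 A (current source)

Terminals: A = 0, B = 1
All resistors sit directly between nodes 0 and 1, so they are in parallel and share one voltage V; the full source current 10 A splits among them.
1/R_par = 1/39 + 1/12000 + 1/30 = 0.05906 S  =>  R_par = 16.93 Ω
V = I × R_par = 10 × 16.93 = 169.3 V
I_R1 = V/R1 = 169.3/39 = 4.342 A

Final answer: 4.342 A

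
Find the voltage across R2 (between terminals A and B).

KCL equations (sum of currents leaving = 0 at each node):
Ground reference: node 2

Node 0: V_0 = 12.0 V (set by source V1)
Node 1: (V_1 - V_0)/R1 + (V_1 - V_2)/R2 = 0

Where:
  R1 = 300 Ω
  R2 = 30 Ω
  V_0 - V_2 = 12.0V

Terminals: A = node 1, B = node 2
R1 and R2 are in series across V1 (node 0 → node 1 → node 2), and the output A–B is taken across R2, so this is a voltage divider.
Series current: I = V1/(R1 + R2) = 12/(300 + 30) = 12/330 = 0.03636 A
V_R2 = I × R2 = V1 × R2/(R1 + R2) = 12 × 30/330 = 1.091 V

Final answer: 1.091 V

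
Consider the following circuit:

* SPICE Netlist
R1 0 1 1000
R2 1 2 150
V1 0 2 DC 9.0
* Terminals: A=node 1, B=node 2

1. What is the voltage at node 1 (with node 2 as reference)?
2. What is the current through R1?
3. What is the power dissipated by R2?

Nodal analysis, taking node 2 as the 0 V reference.
Source V1 fixes V_0 = 9 V.
KCL at each unknown node (sum of currents leaving = 0; resistances in Ω):
  Node 1: (V_1 - 9)/1000 + (V_1 - 0)/150 = 0
Collecting terms: 0.007667 × V_1 = 0.009  =>  V_1 = 1.174 V
Part 1:
  Read off the nodal solution: V_1 = 1.174 V
Part 2:
  I_R1 = (V_0 - V_1)/R1 = (9 - 1.174)/1000 = 0.007826 A
  Magnitude: I_R1 = 0.007826 A
Part 3:
  I_R2 = (V_1 - V_2)/R2 = (1.174 - 0)/150 = 0.007826 A
  P_R2 = I_R2² × R2 = (0.007826)² × 150 = 0.009187 W

Final answers:
1. V_1 = 1.174 V
2. I_R1 = 0.007826 A
3. P_R2 = 0.009187 W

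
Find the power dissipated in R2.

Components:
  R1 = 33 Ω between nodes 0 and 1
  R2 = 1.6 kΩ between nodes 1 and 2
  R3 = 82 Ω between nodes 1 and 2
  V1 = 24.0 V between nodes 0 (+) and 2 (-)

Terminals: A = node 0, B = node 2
Nodal analysis, taking node 2 as the 0 V reference.
Source V1 fixes V_0 = 24 V.
KCL at each unknown node (sum of currents leaving = 0; resistances in Ω):
  Node 1: (V_1 - 24)/33 + (V_1 - 0)/1600 + (V_1 - 0)/82 = 0
Collecting terms: 0.04312 × V_1 = 0.7273  =>  V_1 = 16.87 V
I_R2 = (V_1 - V_2)/R2 = (16.87 - 0)/1600 = 0.01054 A
P_R2 = I_R2² × R2 = (0.01054)² × 1600 = 0.1778 W

Final answer: 0.1778 W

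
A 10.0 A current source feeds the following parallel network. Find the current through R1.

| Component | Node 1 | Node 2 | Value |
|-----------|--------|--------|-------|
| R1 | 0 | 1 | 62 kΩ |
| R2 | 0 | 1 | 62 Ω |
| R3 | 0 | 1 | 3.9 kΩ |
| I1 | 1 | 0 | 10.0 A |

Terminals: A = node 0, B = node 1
All resistors sit directly between nodes 0 and 1, so they are in parallel and share one voltage V; the full source current 10 A splits among them.
1/R_par = 1/62000 + 1/62 + 1/3900 = 0.0164 S  =>  R_par = 60.97 Ω
V = I × R_par = 10 × 60.97 = 609.7 V
I_R1 = V/R1 = 609.7/62000 = 0.009834 A

Final answer: 0.009834 A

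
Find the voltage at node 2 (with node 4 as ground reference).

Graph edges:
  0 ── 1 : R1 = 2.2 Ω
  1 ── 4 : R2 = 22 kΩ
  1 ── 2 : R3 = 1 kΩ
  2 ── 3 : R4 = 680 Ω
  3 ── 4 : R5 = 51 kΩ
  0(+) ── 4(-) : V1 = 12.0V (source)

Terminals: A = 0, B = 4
Nodal analysis, taking node 4 as the 0 V reference.
Source V1 fixes V_0 = 12 V.
KCL at each unknown node (sum of currents leaving = 0; resistances in Ω):
  Node 1: (V_1 - 12)/2.2 + (V_1 - 0)/22000 + (V_1 - V_2)/1000 = 0
  Node 2: (V_2 - V_1)/1000 + (V_2 - V_3)/680 = 0
  Node 3: (V_3 - V_2)/680 + (V_3 - 0)/51000 = 0
Collecting terms (coefficients in siemens):
  0.4556·V_1 - 0.001·V_2 = 5.455
  0.002471·V_2 - 0.001·V_1 - 0.001471·V_3 = 0
  0.00149·V_3 - 0.001471·V_2 = 0
Solving these 3 simultaneous equations (Gaussian elimination) gives:
  V_1 = 12 V, V_2 = 11.77 V, V_3 = 11.62 V
The requested potential is V_2 = 11.77 V.

Final answer: V_2 = 11.77 V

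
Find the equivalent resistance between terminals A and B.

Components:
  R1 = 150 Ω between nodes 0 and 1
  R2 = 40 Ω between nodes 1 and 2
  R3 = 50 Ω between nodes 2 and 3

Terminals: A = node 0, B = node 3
Reduce the network between node 0 (A) and node 3 (B) by series/parallel combination:
  Rs1 = R1 + R2 (series, joined only at node 1) = 150 + 40 = 190 Ω
  Rs2 = R3 + Rs1 (series, joined only at node 2) = 50 + 190 = 240 Ω
R_eq = 240 Ω

Final answer: 240 Ω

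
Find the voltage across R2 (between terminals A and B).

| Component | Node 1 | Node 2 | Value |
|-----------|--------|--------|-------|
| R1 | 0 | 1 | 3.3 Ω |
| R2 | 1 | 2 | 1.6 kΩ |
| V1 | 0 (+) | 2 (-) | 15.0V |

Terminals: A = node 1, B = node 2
R1 and R2 are in series across V1 (node 0 → node 1 → node 2), and the output A–B is taken across R2, so this is a voltage divider.
Series current: I = V1/(R1 + R2) = 15/(3.3 + 1600) = 15/1603 = 0.009356 A
V_R2 = I × R2 = V1 × R2/(R1 + R2) = 15 × 1600/1603 = 14.97 V

Final answer: 14.97 V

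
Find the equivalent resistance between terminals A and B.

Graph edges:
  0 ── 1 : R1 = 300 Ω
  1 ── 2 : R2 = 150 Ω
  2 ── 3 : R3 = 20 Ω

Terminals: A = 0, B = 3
Reduce the network between node 0 (A) and node 3 (B) by series/parallel combination:
  Rs1 = R1 + R2 (series, joined only at node 1) = 300 + 150 = 450 Ω
  Rs2 = R3 + Rs1 (series, joined only at node 2) = 20 + 450 = 470 Ω
R_eq = 470 Ω

Final answer: 470 Ω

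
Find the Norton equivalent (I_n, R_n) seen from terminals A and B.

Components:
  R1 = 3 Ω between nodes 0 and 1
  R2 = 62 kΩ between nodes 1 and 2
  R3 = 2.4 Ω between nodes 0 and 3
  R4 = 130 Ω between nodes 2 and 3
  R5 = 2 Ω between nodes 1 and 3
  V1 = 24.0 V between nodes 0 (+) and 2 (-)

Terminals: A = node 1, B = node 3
Find the Thévenin equivalent first; then I_n = V_th/R_th and R_n = R_th.
Step 1 — V_th is the open-circuit voltage V_A - V_B (nothing connected across the terminals).
Nodal analysis, taking node 2 as the 0 V reference.
Source V1 fixes V_0 = 24 V.
KCL at each unknown node (sum of currents leaving = 0; resistances in Ω):
  Node 1: (V_1 - 24)/3 + (V_1 - 0)/62000 + (V_1 - V_3)/2 = 0
  Node 3: (V_3 - 24)/2.4 + (V_3 - 0)/130 + (V_3 - V_1)/2 = 0
Collecting terms (coefficients in siemens):
  0.8333·V_1 - 0.5·V_3 = 8
  0.9244·V_3 - 0.5·V_1 = 10
Determinant D = (0.8333)(0.9244) - (-0.5)(-0.5) = 0.5203
V_1 = [(8)(0.9244) - (-0.5)(10)]/D = 23.82 V
V_3 = [(0.8333)(10) - (8)(-0.5)]/D = 23.7 V
V_th = V_1 - V_3 = 23.82 - 23.7 = 0.118 V
Step 2 — R_th: zero the source — replace V1 by a short circuit (node 2 merges into node 0) — and find the resistance seen between A (node 1) and B (node 3).
Reduce the network between node 1 (A) and node 3 (B) by series/parallel combination:
  Rp1 = R1 ‖ R2 (parallel, both between nodes 0 and 1) = 1/(1/3 + 1/62000) = 3 Ω
  Rp2 = R3 ‖ R4 (parallel, both between nodes 0 and 3) = 1/(1/2.4 + 1/130) = 2.356 Ω
  Rs1 = Rp1 + Rp2 (series, joined only at node 0) = 3 + 2.356 = 5.356 Ω
  Rp3 = R5 ‖ Rs1 (parallel, both between nodes 1 and 3) = 1/(1/2 + 1/5.356) = 1.456 Ω
R_th = 1.456 Ω
I_n = V_th/R_th = 0.118/1.456 = 0.081 A, and R_n = R_th = 1.456 Ω

Final answer: I_n = 0.081 A, R_n = 1.456 Ω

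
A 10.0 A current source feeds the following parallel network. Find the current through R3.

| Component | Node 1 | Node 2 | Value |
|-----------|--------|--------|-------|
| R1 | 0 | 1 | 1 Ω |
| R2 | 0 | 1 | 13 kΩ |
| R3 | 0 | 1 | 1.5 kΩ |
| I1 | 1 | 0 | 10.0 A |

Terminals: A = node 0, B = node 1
All resistors sit directly between nodes 0 and 1, so they are in parallel and share one voltage V; the full source current 10 A splits among them.
1/R_par = 1/1 + 1/13000 + 1/1500 = 1.001 S  =>  R_par = 0.9993 Ω
V = I × R_par = 10 × 0.9993 = 9.993 V
I_R3 = V/R3 = 9.993/1500 = 0.006662 A

Final answer: 0.006662 A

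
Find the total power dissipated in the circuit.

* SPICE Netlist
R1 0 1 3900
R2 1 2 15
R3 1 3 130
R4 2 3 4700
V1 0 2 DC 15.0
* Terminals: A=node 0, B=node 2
Nodal analysis, taking node 2 as the 0 V reference.
Source V1 fixes V_0 = 15 V.
KCL at each unknown node (sum of currents leaving = 0; resistances in Ω):
  Node 1: (V_1 - 15)/3900 + (V_1 - 0)/15 + (V_1 - V_3)/130 = 0
  Node 3: (V_3 - V_1)/130 + (V_3 - 0)/4700 = 0
Collecting terms (coefficients in siemens):
  0.07462·V_1 - 0.007692·V_3 = 0.003846
  0.007905·V_3 - 0.007692·V_1 = 0
Determinant D = (0.07462)(0.007905) - (-0.007692)(-0.007692) = 0.0005307
V_1 = [(0.003846)(0.007905) - (-0.007692)(0)]/D = 0.05729 V
V_3 = [(0.07462)(0) - (0.003846)(-0.007692)]/D = 0.05575 V
Power in each resistor, P = (ΔV)²/R:
  P_R1 = (15 - 0.05729)²/3900 = 0.05725 W
  P_R2 = (0.05729 - 0)²/15 = 0.0002188 W
  P_R3 = (0.05729 - 0.05575)²/130 = 0.00000001829 W
  P_R4 = (0 - 0.05575)²/4700 = 0.0000006613 W
P_total = P_R1 + P_R2 + P_R3 + P_R4 = 0.05747 W

Final answer: 0.05747 W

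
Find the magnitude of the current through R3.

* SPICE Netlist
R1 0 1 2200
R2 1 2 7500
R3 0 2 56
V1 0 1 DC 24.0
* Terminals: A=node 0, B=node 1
Nodal analysis, taking node 1 as the 0 V reference.
Source V1 fixes V_0 = 24 V.
KCL at each unknown node (sum of currents leaving = 0; resistances in Ω):
  Node 2: (V_2 - 0)/7500 + (V_2 - 24)/56 = 0
Collecting terms: 0.01799 × V_2 = 0.4286  =>  V_2 = 23.82 V
I_R3 = (V_0 - V_2)/R3 = (24 - 23.82)/56 = 0.003176 A
|I_R3| = 0.003176 A

Final answer: |I_R3| = 0.003176 A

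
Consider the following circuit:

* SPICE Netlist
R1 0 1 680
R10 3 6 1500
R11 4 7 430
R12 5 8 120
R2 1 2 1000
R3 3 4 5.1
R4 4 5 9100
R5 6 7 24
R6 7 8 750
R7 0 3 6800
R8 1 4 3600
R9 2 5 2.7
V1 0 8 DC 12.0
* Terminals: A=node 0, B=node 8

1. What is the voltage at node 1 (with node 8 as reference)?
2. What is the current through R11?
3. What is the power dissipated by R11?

Nodal analysis, taking node 8 as the 0 V reference.
Source V1 fixes V_0 = 12 V.
KCL at each unknown node (sum of currents leaving = 0; resistances in Ω):
  Node 1: (V_1 - 12)/680 + (V_1 - V_2)/1000 + (V_1 - V_4)/3600 = 0
  Node 2: (V_2 - V_1)/1000 + (V_2 - V_5)/2.7 = 0
  Node 3: (V_3 - V_4)/5.1 + (V_3 - 12)/6800 + (V_3 - V_6)/1500 = 0
  Node 4: (V_4 - V_3)/5.1 + (V_4 - V_5)/9100 + (V_4 - V_1)/3600 + (V_4 - V_7)/430 = 0
  Node 5: (V_5 - V_4)/9100 + (V_5 - V_2)/2.7 + (V_5 - 0)/120 = 0
  Node 6: (V_6 - V_7)/24 + (V_6 - V_3)/1500 = 0
  Node 7: (V_7 - V_6)/24 + (V_7 - 0)/750 + (V_7 - V_4)/430 = 0
Collecting terms (coefficients in siemens):
  0.002748·V_1 - 0.001·V_2 - 0.0002778·V_4 = 0.01765
  0.3714·V_2 - 0.001·V_1 - 0.3704·V_5 = 0
  0.1969·V_3 - 0.1961·V_4 - 0.0006667·V_6 = 0.001765
  0.1988·V_4 - 0.0002778·V_1 - 0.1961·V_3 - 0.0001099·V_5 - 0.002326·V_7 = 0
  0.3788·V_5 - 0.3704·V_2 - 0.0001099·V_4 = 0
  0.04233·V_6 - 0.0006667·V_3 - 0.04167·V_7 = 0
  0.04533·V_7 - 0.002326·V_4 - 0.04167·V_6 = 0
Solving these 7 simultaneous equations (Gaussian elimination) gives:
  V_1 = 6.968 V, V_2 = 0.7831 V, V_3 = 2.603 V, V_4 = 2.598 V
  V_5 = 0.7664 V, V_6 = 1.809 V, V_7 = 1.796 V
Part 1:
  Read off the nodal solution: V_1 = 6.968 V
Part 2:
  I_R11 = (V_4 - V_7)/R11 = (2.598 - 1.796)/430 = 0.001865 A
  Magnitude: I_R11 = 0.001865 A
Part 3:
  I_R11 = (V_4 - V_7)/R11 = (2.598 - 1.796)/430 = 0.001865 A
  P_R11 = I_R11² × R11 = (0.001865)² × 430 = 0.001496 W

Final answers:
1. V_1 = 6.968 V
2. I_R11 = 0.001865 A
3. P_R11 = 0.001496 W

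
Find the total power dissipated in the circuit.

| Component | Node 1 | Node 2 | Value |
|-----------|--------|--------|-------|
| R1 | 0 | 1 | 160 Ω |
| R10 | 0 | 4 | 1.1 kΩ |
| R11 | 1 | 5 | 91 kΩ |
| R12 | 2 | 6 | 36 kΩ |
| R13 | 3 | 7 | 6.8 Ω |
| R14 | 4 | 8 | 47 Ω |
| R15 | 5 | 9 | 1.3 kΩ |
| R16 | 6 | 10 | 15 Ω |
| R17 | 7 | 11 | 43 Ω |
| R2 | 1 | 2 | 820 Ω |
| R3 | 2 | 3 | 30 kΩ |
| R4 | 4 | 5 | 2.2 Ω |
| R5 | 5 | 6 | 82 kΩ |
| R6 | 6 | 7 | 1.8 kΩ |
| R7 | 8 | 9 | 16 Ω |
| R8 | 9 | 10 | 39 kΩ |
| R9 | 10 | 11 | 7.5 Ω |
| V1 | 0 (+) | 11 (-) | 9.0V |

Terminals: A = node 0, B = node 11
Nodal analysis, taking node 11 as the 0 V reference.
Source V1 fixes V_0 = 9 V.
KCL at each unknown node (sum of currents leaving = 0; resistances in Ω):
  Node 1: (V_1 - 9)/160 + (V_1 - V_2)/820 + (V_1 - V_5)/91000 = 0
  Node 2: (V_2 - V_1)/820 + (V_2 - V_3)/30000 + (V_2 - V_6)/36000 = 0
  Node 3: (V_3 - V_2)/30000 + (V_3 - V_7)/6.8 = 0
  Node 4: (V_4 - V_5)/2.2 + (V_4 - 9)/1100 + (V_4 - V_8)/47 = 0
  Node 5: (V_5 - V_4)/2.2 + (V_5 - V_6)/82000 + (V_5 - V_1)/91000 + (V_5 - V_9)/1300 = 0
  Node 6: (V_6 - V_5)/82000 + (V_6 - V_7)/1800 + (V_6 - V_2)/36000 + (V_6 - V_10)/15 = 0
  Node 7: (V_7 - V_6)/1800 + (V_7 - V_3)/6.8 + (V_7 - 0)/43 = 0
  Node 8: (V_8 - V_9)/16 + (V_8 - V_4)/47 = 0
  Node 9: (V_9 - V_8)/16 + (V_9 - V_10)/39000 + (V_9 - V_5)/1300 = 0
  Node 10: (V_10 - V_9)/39000 + (V_10 - 0)/7.5 + (V_10 - V_6)/15 = 0
Collecting terms (coefficients in siemens):
  0.007481·V_1 - 0.00122·V_2 - 0.00001099·V_5 = 0.05625
  0.001281·V_2 - 0.00122·V_1 - 0.00003333·V_3 - 0.00002778·V_6 = 0
  0.1471·V_3 - 0.00003333·V_2 - 0.1471·V_7 = 0
  0.4767·V_4 - 0.4545·V_5 - 0.02128·V_8 = 0.008182
  0.4553·V_5 - 0.00001099·V_1 - 0.4545·V_4 - 0.0000122·V_6 - 0.0007692·V_9 = 0
  0.06726·V_6 - 0.00002778·V_2 - 0.0000122·V_5 - 0.0005556·V_7 - 0.06667·V_10 = 0
  0.1709·V_7 - 0.1471·V_3 - 0.0005556·V_6 = 0
  0.08378·V_8 - 0.02128·V_4 - 0.0625·V_9 = 0
  0.06329·V_9 - 0.0007692·V_5 - 0.0625·V_8 - 0.00002564·V_10 = 0
  0.2·V_10 - 0.06667·V_6 - 0.00002564·V_9 = 0
Solving these 10 simultaneous equations (Gaussian elimination) gives:
  V_1 = 8.917 V, V_2 = 8.492 V, V_3 = 0.01401 V, V_4 = 8.644 V
  V_5 = 8.644 V, V_6 = 0.009364 V, V_7 = 0.01209 V, V_8 = 8.634 V
  V_9 = 8.631 V, V_10 = 0.004227 V
Power in each resistor, P = (ΔV)²/R:
  P_R1 = (9 - 8.917)²/160 = 0.00004346 W
  P_R2 = (8.917 - 8.492)²/820 = 0.0002202 W
  P_R3 = (8.492 - 0.01401)²/30000 = 0.002396 W
  P_R4 = (8.644 - 8.644)²/2.2 = 0.00000002777 W
  P_R5 = (8.644 - 0.009364)²/82000 = 0.0009092 W
  P_R6 = (0.009364 - 0.01209)²/1800 = 0.000000004118 W
  P_R7 = (8.634 - 8.631)²/16 = 0.0000007134 W
  P_R8 = (8.631 - 0.004227)²/39000 = 0.001908 W
  P_R9 = (0.004227 - 0)²/7.5 = 0.000002383 W
  P_R10 = (9 - 8.644)²/1100 = 0.0001151 W
  P_R11 = (8.917 - 8.644)²/91000 = 0.0000008172 W
  P_R12 = (8.492 - 0.009364)²/36000 = 0.001999 W
  P_R13 = (0.01401 - 0.01209)²/6.8 = 0.000000543 W
  P_R14 = (8.644 - 8.634)²/47 = 0.000002096 W
  P_R15 = (8.644 - 8.631)²/1300 = 0.0000001311 W
  P_R16 = (0.009364 - 0.004227)²/15 = 0.000001759 W
  P_R17 = (0.01209 - 0)²/43 = 0.000003397 W
P_total = P_R1 + P_R2 + P_R3 + P_R4 + P_R5 + P_R6 + P_R7 + P_R8 + P_R9 + P_R10 + P_R11 + P_R12 + P_R13 + P_R14 + P_R15 + P_R16 + P_R17 = 0.007602 W

Final answer: 0.007602 W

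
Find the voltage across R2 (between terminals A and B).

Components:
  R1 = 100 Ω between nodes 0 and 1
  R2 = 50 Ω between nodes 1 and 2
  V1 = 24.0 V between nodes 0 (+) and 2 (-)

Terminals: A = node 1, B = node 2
R1 and R2 are in series across V1 (node 0 → node 1 → node 2), and the output A–B is taken across R2, so this is a voltage divider.
Series current: I = V1/(R1 + R2) = 24/(100 + 50) = 24/150 = 0.16 A
V_R2 = I × R2 = V1 × R2/(R1 + R2) = 24 × 50/150 = 8 V

Final answer: 8 V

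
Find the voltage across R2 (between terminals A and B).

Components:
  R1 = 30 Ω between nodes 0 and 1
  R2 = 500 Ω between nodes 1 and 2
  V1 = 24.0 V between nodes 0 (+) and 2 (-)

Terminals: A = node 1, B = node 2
R1 and R2 are in series across V1 (node 0 → node 1 → node 2), and the output A–B is taken across R2, so this is a voltage divider.
Series current: I = V1/(R1 + R2) = 24/(30 + 500) = 24/530 = 0.04528 A
V_R2 = I × R2 = V1 × R2/(R1 + R2) = 24 × 500/530 = 22.64 V

Final answer: 22.64 V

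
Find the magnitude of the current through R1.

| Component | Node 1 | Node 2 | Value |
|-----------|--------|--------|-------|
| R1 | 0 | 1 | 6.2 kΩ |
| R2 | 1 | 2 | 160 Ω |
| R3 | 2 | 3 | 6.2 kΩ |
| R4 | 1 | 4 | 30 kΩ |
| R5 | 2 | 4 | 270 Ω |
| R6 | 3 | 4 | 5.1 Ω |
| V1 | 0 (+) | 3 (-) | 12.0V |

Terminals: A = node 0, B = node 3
Nodal analysis, taking node 3 as the 0 V reference.
Source V1 fixes V_0 = 12 V.
KCL at each unknown node (sum of currents leaving = 0; resistances in Ω):
  Node 1: (V_1 - 12)/6200 + (V_1 - V_2)/160 + (V_1 - V_4)/30000 = 0
  Node 2: (V_2 - V_1)/160 + (V_2 - 0)/6200 + (V_2 - V_4)/270 = 0
  Node 4: (V_4 - V_1)/30000 + (V_4 - V_2)/270 + (V_4 - 0)/5.1 = 0
Collecting terms (coefficients in siemens):
  0.006445·V_1 - 0.00625·V_2 - 0.00003333·V_4 = 0.001935
  0.01011·V_2 - 0.00625·V_1 - 0.003704·V_4 = 0
  0.1998·V_4 - 0.00003333·V_1 - 0.003704·V_2 = 0
Solving these 3 simultaneous equations (Gaussian elimination) gives:
  V_1 = 0.7573 V, V_2 = 0.4712 V, V_4 = 0.00886 V
I_R1 = (V_0 - V_1)/R1 = (12 - 0.7573)/6200 = 0.001813 A
|I_R1| = 0.001813 A

Final answer: |I_R1| = 0.001813 A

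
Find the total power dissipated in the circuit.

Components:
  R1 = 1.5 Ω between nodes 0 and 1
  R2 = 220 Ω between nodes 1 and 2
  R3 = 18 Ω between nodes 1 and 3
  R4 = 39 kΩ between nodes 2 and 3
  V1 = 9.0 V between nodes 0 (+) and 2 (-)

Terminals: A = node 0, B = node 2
Nodal analysis, taking node 2 as the 0 V reference.
Source V1 fixes V_0 = 9 V.
KCL at each unknown node (sum of currents leaving = 0; resistances in Ω):
  Node 1: (V_1 - 9)/1.5 + (V_1 - 0)/220 + (V_1 - V_3)/18 = 0
  Node 3: (V_3 - V_1)/18 + (V_3 - 0)/39000 = 0
Collecting terms (coefficients in siemens):
  0.7268·V_1 - 0.05556·V_3 = 6
  0.05558·V_3 - 0.05556·V_1 = 0
Determinant D = (0.7268)(0.05558) - (-0.05556)(-0.05556) = 0.03731
V_1 = [(6)(0.05558) - (-0.05556)(0)]/D = 8.939 V
V_3 = [(0.7268)(0) - (6)(-0.05556)]/D = 8.935 V
Power in each resistor, P = (ΔV)²/R:
  P_R1 = (9 - 8.939)²/1.5 = 0.002504 W
  P_R2 = (8.939 - 0)²/220 = 0.3632 W
  P_R3 = (8.939 - 8.935)²/18 = 0.0000009447 W
  P_R4 = (0 - 8.935)²/39000 = 0.002047 W
P_total = P_R1 + P_R2 + P_R3 + P_R4 = 0.3677 W

Final answer: 0.3677 W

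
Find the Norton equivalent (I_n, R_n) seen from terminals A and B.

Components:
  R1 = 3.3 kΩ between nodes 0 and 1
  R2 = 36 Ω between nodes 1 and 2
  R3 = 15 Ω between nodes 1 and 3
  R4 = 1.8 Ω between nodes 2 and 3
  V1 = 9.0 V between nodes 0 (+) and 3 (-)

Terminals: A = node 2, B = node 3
Find the Thévenin equivalent first; then I_n = V_th/R_th and R_n = R_th.
Step 1 — V_th is the open-circuit voltage V_A - V_B (nothing connected across the terminals).
Nodal analysis, taking node 3 as the 0 V reference.
Source V1 fixes V_0 = 9 V.
KCL at each unknown node (sum of currents leaving = 0; resistances in Ω):
  Node 1: (V_1 - 9)/3300 + (V_1 - V_2)/36 + (V_1 - 0)/15 = 0
  Node 2: (V_2 - V_1)/36 + (V_2 - 0)/1.8 = 0
Collecting terms (coefficients in siemens):
  0.09475·V_1 - 0.02778·V_2 = 0.002727
  0.5833·V_2 - 0.02778·V_1 = 0
Determinant D = (0.09475)(0.5833) - (-0.02778)(-0.02778) = 0.0545
V_1 = [(0.002727)(0.5833) - (-0.02778)(0)]/D = 0.02919 V
V_2 = [(0.09475)(0) - (0.002727)(-0.02778)]/D = 0.00139 V
V_th = V_2 - V_3 = 0.00139 - 0 = 0.00139 V
Step 2 — R_th: zero the source — replace V1 by a short circuit (node 3 merges into node 0) — and find the resistance seen between A (node 2) and B (node 0).
Reduce the network between node 2 (A) and node 0 (B) by series/parallel combination:
  Rp1 = R1 ‖ R3 (parallel, both between nodes 0 and 1) = 1/(1/3300 + 1/15) = 14.93 Ω
  Rs1 = R2 + Rp1 (series, joined only at node 1) = 36 + 14.93 = 50.93 Ω
  Rp2 = R4 ‖ Rs1 (parallel, both between nodes 0 and 2) = 1/(1/1.8 + 1/50.93) = 1.739 Ω
R_th = 1.739 Ω
I_n = V_th/R_th = 0.00139/1.739 = 0.0007996 A, and R_n = R_th = 1.739 Ω

Final answer: I_n = 0.0007996 A, R_n = 1.739 Ω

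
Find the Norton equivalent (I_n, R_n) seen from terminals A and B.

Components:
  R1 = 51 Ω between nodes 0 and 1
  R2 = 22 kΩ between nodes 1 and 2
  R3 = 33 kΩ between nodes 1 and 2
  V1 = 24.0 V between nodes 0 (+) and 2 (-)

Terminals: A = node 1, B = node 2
Find the Thévenin equivalent first; then I_n = V_th/R_th and R_n = R_th.
Step 1 — V_th is the open-circuit voltage V_A - V_B (nothing connected across the terminals).
Nodal analysis, taking node 2 as the 0 V reference.
Source V1 fixes V_0 = 24 V.
KCL at each unknown node (sum of currents leaving = 0; resistances in Ω):
  Node 1: (V_1 - 24)/51 + (V_1 - 0)/22000 + (V_1 - 0)/33000 = 0
Collecting terms: 0.01968 × V_1 = 0.4706  =>  V_1 = 23.91 V
V_th = V_1 - V_2 = 23.91 - 0 = 23.91 V
Step 2 — R_th: zero the source — replace V1 by a short circuit (node 2 merges into node 0) — and find the resistance seen between A (node 1) and B (node 0).
Reduce the network between node 1 (A) and node 0 (B) by series/parallel combination:
  Rp1 = R1 ‖ R2 ‖ R3 (parallel, all between nodes 0 and 1) = 1/(1/51 + 1/22000 + 1/33000) = 50.8 Ω
R_th = 50.8 Ω
I_n = V_th/R_th = 23.91/50.8 = 0.4706 A, and R_n = R_th = 50.8 Ω

Final answer: I_n = 0.4706 A, R_n = 50.8 Ω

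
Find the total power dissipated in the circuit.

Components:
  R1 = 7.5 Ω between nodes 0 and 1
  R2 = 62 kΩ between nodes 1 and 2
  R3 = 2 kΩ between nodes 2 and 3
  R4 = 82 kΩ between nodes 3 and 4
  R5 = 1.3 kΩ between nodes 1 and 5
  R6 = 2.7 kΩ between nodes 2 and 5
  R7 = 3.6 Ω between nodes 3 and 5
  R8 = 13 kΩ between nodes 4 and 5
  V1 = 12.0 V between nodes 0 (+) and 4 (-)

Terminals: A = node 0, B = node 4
Nodal analysis, taking node 4 as the 0 V reference.
Source V1 fixes V_0 = 12 V.
KCL at each unknown node (sum of currents leaving = 0; resistances in Ω):
  Node 1: (V_1 - 12)/7.5 + (V_1 - V_2)/62000 + (V_1 - V_5)/1300 = 0
  Node 2: (V_2 - V_1)/62000 + (V_2 - V_3)/2000 + (V_2 - V_5)/2700 = 0
  Node 3: (V_3 - V_2)/2000 + (V_3 - 0)/82000 + (V_3 - V_5)/3.6 = 0
  Node 5: (V_5 - V_1)/1300 + (V_5 - V_2)/2700 + (V_5 - V_3)/3.6 + (V_5 - 0)/13000 = 0
Collecting terms (coefficients in siemens):
  0.1341·V_1 - 0.00001613·V_2 - 0.0007692·V_5 = 1.6
  0.0008865·V_2 - 0.00001613·V_1 - 0.0005·V_3 - 0.0003704·V_5 = 0
  0.2783·V_3 - 0.0005·V_2 - 0.2778·V_5 = 0
  0.279·V_5 - 0.0007692·V_1 - 0.0003704·V_2 - 0.2778·V_3 = 0
Solving these 4 simultaneous equations (Gaussian elimination) gives:
  V_1 = 11.99 V, V_2 = 10.79 V, V_3 = 10.77 V, V_5 = 10.77 V
Power in each resistor, P = (ΔV)²/R:
  P_R1 = (12 - 11.99)²/7.5 = 0.000006909 W
  P_R2 = (11.99 - 10.79)²/62000 = 0.00002325 W
  P_R3 = (10.79 - 10.77)²/2000 = 0.0000002516 W
  P_R4 = (10.77 - 0)²/82000 = 0.001414 W
  P_R5 = (11.99 - 10.77)²/1300 = 0.00115 W
  P_R6 = (10.79 - 10.77)²/2700 = 0.0000001793 W
  P_R7 = (10.77 - 10.77)²/3.6 = 0.00000005195 W
  P_R8 = (0 - 10.77)²/13000 = 0.008923 W
P_total = P_R1 + P_R2 + P_R3 + P_R4 + P_R5 + P_R6 + P_R7 + P_R8 = 0.01152 W

Final answer: 0.01152 W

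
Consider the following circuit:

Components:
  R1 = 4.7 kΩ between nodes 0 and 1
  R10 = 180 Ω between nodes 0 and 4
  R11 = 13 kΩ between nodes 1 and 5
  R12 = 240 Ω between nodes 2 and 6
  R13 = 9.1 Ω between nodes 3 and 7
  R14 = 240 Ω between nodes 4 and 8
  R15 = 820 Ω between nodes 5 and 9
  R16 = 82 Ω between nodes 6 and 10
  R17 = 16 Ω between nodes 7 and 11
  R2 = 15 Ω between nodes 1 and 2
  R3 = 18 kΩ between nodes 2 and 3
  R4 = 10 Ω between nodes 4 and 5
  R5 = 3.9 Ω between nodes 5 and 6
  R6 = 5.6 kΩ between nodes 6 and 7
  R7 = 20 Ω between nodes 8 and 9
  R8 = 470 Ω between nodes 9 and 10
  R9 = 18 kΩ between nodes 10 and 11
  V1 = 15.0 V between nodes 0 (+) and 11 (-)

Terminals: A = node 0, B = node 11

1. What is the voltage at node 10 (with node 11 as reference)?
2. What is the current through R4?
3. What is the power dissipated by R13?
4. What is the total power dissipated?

Nodal analysis, taking node 11 as the 0 V reference.
Source V1 fixes V_0 = 15 V.
KCL at each unknown node (sum of currents leaving = 0; resistances in Ω):
  Node 1: (V_1 - 15)/4700 + (V_1 - V_2)/15 + (V_1 - V_5)/13000 = 0
  Node 2: (V_2 - V_1)/15 + (V_2 - V_3)/18000 + (V_2 - V_6)/240 = 0
  Node 3: (V_3 - V_2)/18000 + (V_3 - V_7)/9.1 = 0
  Node 4: (V_4 - V_5)/10 + (V_4 - 15)/180 + (V_4 - V_8)/240 = 0
  Node 5: (V_5 - V_4)/10 + (V_5 - V_6)/3.9 + (V_5 - V_1)/13000 + (V_5 - V_9)/820 = 0
  Node 6: (V_6 - V_5)/3.9 + (V_6 - V_7)/5600 + (V_6 - V_2)/240 + (V_6 - V_10)/82 = 0
  Node 7: (V_7 - V_6)/5600 + (V_7 - V_3)/9.1 + (V_7 - 0)/16 = 0
  Node 8: (V_8 - V_9)/20 + (V_8 - V_4)/240 = 0
  Node 9: (V_9 - V_8)/20 + (V_9 - V_10)/470 + (V_9 - V_5)/820 = 0
  Node 10: (V_10 - V_9)/470 + (V_10 - 0)/18000 + (V_10 - V_6)/82 = 0
Collecting terms (coefficients in siemens):
  0.06696·V_1 - 0.06667·V_2 - 0.00007692·V_5 = 0.003191
  0.07089·V_2 - 0.06667·V_1 - 0.00005556·V_3 - 0.004167·V_6 = 0
  0.1099·V_3 - 0.00005556·V_2 - 0.1099·V_7 = 0
  0.1097·V_4 - 0.1·V_5 - 0.004167·V_8 = 0.08333
  0.3577·V_5 - 0.00007692·V_1 - 0.1·V_4 - 0.2564·V_6 - 0.00122·V_9 = 0
  0.273·V_6 - 0.004167·V_2 - 0.2564·V_5 - 0.0001786·V_7 - 0.0122·V_10 = 0
  0.1726·V_7 - 0.1099·V_3 - 0.0001786·V_6 = 0
  0.05417·V_8 - 0.004167·V_4 - 0.05·V_9 = 0
  0.05335·V_9 - 0.00122·V_5 - 0.05·V_8 - 0.002128·V_10 = 0
  0.01438·V_10 - 0.0122·V_6 - 0.002128·V_9 = 0
Solving these 10 simultaneous equations (Gaussian elimination) gives:
  V_1 = 14.11 V, V_2 = 14.1 V, V_3 = 0.06013 V, V_4 = 14.3 V
  V_5 = 14.26 V, V_6 = 14.24 V, V_7 = 0.05303 V, V_8 = 14.26 V
  V_9 = 14.26 V, V_10 = 14.19 V
Part 1:
  Read off the nodal solution: V_10 = 14.19 V
Part 2:
  I_R4 = (V_4 - V_5)/R4 = (14.3 - 14.26)/10 = 0.003768 A
  Magnitude: I_R4 = 0.003768 A
Part 3:
  I_R13 = (V_3 - V_7)/R13 = (0.06013 - 0.05303)/9.1 = 0.0007802 A
  P_R13 = I_R13² × R13 = (0.0007802)² × 9.1 = 0.00000554 W
Part 4:
  Power in each resistor, P = (ΔV)²/R:
    P_R1 = (15 - 14.11)²/4700 = 0.0001695 W
    P_R2 = (14.11 - 14.1)²/15 = 0.0000006089 W
    P_R3 = (14.1 - 0.06013)²/18000 = 0.01096 W
    P_R4 = (14.3 - 14.26)²/10 = 0.000142 W
    P_R5 = (14.26 - 14.24)²/3.9 = 0.00005505 W
    P_R6 = (14.24 - 0.05303)²/5600 = 0.03596 W
    P_R7 = (14.26 - 14.26)²/20 = 0.000000416 W
    P_R8 = (14.26 - 14.19)²/470 = 0.000009745 W
    P_R9 = (14.19 - 0)²/18000 = 0.01119 W
    P_R10 = (15 - 14.3)²/180 = 0.002756 W
    P_R11 = (14.11 - 14.26)²/13000 = 0.000001743 W
    P_R12 = (14.1 - 14.24)²/240 = 0.00008039 W
    P_R13 = (0.06013 - 0.05303)²/9.1 = 0.00000554 W
    P_R14 = (14.3 - 14.26)²/240 = 0.000004992 W
    P_R15 = (14.26 - 14.26)²/820 = 0.00000000004255 W
    P_R16 = (14.24 - 14.19)²/82 = 0.00003405 W
    P_R17 = (0.05303 - 0)²/16 = 0.0001757 W
  P_total = P_R1 + P_R2 + P_R3 + P_R4 + P_R5 + P_R6 + P_R7 + P_R8 + P_R9 + P_R10 + P_R11 + P_R12 + P_R13 + P_R14 + P_R15 + P_R16 + P_R17 = 0.06154 W

Final answers:
1. V_10 = 14.19 V
2. I_R4 = 0.003768 A
3. P_R13 = 5.54e-06 W
4. P_total = 0.06154 W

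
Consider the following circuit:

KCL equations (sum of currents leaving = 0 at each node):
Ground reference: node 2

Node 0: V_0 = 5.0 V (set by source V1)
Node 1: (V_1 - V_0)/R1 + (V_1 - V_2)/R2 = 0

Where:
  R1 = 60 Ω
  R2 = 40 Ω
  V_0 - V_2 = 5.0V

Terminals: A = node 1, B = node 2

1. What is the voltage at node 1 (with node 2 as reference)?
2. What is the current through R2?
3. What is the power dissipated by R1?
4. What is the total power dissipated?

Nodal analysis, taking node 2 as the 0 V reference.
Source V1 fixes V_0 = 5 V.
KCL at each unknown node (sum of currents leaving = 0; resistances in Ω):
  Node 1: (V_1 - 5)/60 + (V_1 - 0)/40 = 0
Collecting terms: 0.04167 × V_1 = 0.08333  =>  V_1 = 2 V
Part 1:
  Read off the nodal solution: V_1 = 2 V
Part 2:
  I_R2 = (V_1 - V_2)/R2 = (2 - 0)/40 = 0.05 A
  Magnitude: I_R2 = 0.05 A
Part 3:
  I_R1 = (V_0 - V_1)/R1 = (5 - 2)/60 = 0.05 A
  P_R1 = I_R1² × R1 = (0.05)² × 60 = 0.15 W
Part 4:
  Power in each resistor, P = (ΔV)²/R:
    P_R1 = (5 - 2)²/60 = 0.15 W
    P_R2 = (2 - 0)²/40 = 0.1 W
  P_total = P_R1 + P_R2 = 0.25 W

Final answers:
1. V_1 = 2 V
2. I_R2 = 0.05 A
3. P_R1 = 0.15 W
4. P_total = 0.25 W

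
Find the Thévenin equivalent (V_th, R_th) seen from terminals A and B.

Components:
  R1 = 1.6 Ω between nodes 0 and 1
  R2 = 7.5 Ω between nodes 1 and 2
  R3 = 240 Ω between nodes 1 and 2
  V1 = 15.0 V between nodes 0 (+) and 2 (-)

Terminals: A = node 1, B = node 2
Step 1 — V_th is the open-circuit voltage V_A - V_B (nothing connected across the terminals).
Nodal analysis, taking node 2 as the 0 V reference.
Source V1 fixes V_0 = 15 V.
KCL at each unknown node (sum of currents leaving = 0; resistances in Ω):
  Node 1: (V_1 - 15)/1.6 + (V_1 - 0)/7.5 + (V_1 - 0)/240 = 0
Collecting terms: 0.7625 × V_1 = 9.375  =>  V_1 = 12.3 V
V_th = V_1 - V_2 = 12.3 - 0 = 12.3 V
Step 2 — R_th: zero the source — replace V1 by a short circuit (node 2 merges into node 0) — and find the resistance seen between A (node 1) and B (node 0).
Reduce the network between node 1 (A) and node 0 (B) by series/parallel combination:
  Rp1 = R1 ‖ R2 ‖ R3 (parallel, all between nodes 0 and 1) = 1/(1/1.6 + 1/7.5 + 1/240) = 1.311 Ω
R_th = 1.311 Ω

Final answer: V_th = 12.3 V, R_th = 1.311 Ω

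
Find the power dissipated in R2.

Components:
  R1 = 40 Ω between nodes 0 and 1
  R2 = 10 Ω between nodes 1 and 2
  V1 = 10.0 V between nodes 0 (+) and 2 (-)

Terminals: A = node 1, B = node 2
Nodal analysis, taking node 2 as the 0 V reference.
Source V1 fixes V_0 = 10 V.
KCL at each unknown node (sum of currents leaving = 0; resistances in Ω):
  Node 1: (V_1 - 10)/40 + (V_1 - 0)/10 = 0
Collecting terms: 0.125 × V_1 = 0.25  =>  V_1 = 2 V
I_R2 = (V_1 - V_2)/R2 = (2 - 0)/10 = 0.2 A
P_R2 = I_R2² × R2 = (0.2)² × 10 = 0.4 W

Final answer: 0.4 W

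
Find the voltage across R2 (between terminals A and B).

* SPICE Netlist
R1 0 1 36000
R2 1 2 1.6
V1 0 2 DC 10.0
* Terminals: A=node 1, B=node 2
R1 and R2 are in series across V1 (node 0 → node 1 → node 2), and the output A–B is taken across R2, so this is a voltage divider.
Series current: I = V1/(R1 + R2) = 10/(36000 + 1.6) = 10/36000 = 0.0002778 A
V_R2 = I × R2 = V1 × R2/(R1 + R2) = 10 × 1.6/36000 = 0.0004444 V

Final answer: 0.0004444 V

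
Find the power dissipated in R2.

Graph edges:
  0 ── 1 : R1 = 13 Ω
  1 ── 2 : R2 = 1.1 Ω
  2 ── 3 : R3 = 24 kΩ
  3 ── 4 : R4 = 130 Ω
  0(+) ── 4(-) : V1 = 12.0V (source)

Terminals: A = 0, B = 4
Nodal analysis, taking node 4 as the 0 V reference.
Source V1 fixes V_0 = 12 V.
KCL at each unknown node (sum of currents leaving = 0; resistances in Ω):
  Node 1: (V_1 - 12)/13 + (V_1 - V_2)/1.1 = 0
  Node 2: (V_2 - V_1)/1.1 + (V_2 - V_3)/24000 = 0
  Node 3: (V_3 - V_2)/24000 + (V_3 - 0)/130 = 0
Collecting terms (coefficients in siemens):
  0.986·V_1 - 0.9091·V_2 = 0.9231
  0.9091·V_2 - 0.9091·V_1 - 0.00004167·V_3 = 0
  0.007734·V_3 - 0.00004167·V_2 = 0
Solving these 3 simultaneous equations (Gaussian elimination) gives:
  V_1 = 11.99 V, V_2 = 11.99 V, V_3 = 0.06461 V
I_R2 = (V_1 - V_2)/R2 = (11.99 - 11.99)/1.1 = 0.000497 A
P_R2 = I_R2² × R2 = (0.000497)² × 1.1 = 0.0000002717 W

Final answer: 2.717e-07 W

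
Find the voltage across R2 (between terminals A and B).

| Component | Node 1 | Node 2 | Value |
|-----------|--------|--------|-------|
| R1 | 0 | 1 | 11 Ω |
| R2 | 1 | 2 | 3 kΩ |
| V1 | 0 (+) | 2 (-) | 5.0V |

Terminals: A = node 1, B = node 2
R1 and R2 are in series across V1 (node 0 → node 1 → node 2), and the output A–B is taken across R2, so this is a voltage divider.
Series current: I = V1/(R1 + R2) = 5/(11 + 3000) = 5/3011 = 0.001661 A
V_R2 = I × R2 = V1 × R2/(R1 + R2) = 5 × 3000/3011 = 4.982 V

Final answer: 4.982 V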